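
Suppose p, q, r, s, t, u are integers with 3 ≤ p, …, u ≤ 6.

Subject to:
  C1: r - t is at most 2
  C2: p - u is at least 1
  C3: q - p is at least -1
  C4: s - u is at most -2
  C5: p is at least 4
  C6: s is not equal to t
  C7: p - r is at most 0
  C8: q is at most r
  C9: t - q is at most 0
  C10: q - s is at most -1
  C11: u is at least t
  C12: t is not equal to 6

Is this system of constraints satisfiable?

Constraints 1, 2, 4, 7, 9, and 10 give u − s ≥ 2, s − q ≥ 1, q − t ≥ 0, t − r ≥ -2, r − p ≥ 0, p − u ≥ 1.
Adding all 6 inequalities: the left sides telescope to 0, and the right sides sum to 2 + 1 + 0 + (-2) + 0 + 1 = 2. So 0 ≥ 2, which is false.

Unsatisfiable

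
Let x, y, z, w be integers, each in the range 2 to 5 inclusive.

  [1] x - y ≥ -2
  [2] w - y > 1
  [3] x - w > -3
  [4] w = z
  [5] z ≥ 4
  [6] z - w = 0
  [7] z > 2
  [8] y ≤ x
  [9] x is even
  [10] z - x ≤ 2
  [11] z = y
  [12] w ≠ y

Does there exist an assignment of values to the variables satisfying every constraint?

From constraints 4 and 11, w = z = y, so w = y. But constraint 12 says w ≠ y. Contradiction.

Unsatisfiable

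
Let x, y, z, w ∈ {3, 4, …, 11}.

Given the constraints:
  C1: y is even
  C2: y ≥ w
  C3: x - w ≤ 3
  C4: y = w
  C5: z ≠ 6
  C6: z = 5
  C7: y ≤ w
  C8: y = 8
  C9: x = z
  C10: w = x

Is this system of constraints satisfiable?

Constraint 8 fixes y = 8 and constraint 6 fixes z = 5. Constraints 4, 9, and 10 give y = w = x = z, so y = z. But 8 ≠ 5 — contradiction.

Unsatisfiable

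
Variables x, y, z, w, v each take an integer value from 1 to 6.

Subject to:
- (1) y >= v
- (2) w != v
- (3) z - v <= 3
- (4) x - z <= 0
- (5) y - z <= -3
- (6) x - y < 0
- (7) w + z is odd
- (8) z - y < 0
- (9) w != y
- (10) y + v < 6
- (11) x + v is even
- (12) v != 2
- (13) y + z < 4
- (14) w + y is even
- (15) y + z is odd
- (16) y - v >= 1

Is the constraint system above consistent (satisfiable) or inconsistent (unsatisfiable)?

Unsatisfiable

Constraints 3, 5, and 16 give z − y ≥ 3, y − v ≥ 1, v − z ≥ -3.
Adding all 3 inequalities: the left sides telescope to 0, and the right sides sum to 3 + 1 + (-3) = 1. So 0 ≥ 1, which is false.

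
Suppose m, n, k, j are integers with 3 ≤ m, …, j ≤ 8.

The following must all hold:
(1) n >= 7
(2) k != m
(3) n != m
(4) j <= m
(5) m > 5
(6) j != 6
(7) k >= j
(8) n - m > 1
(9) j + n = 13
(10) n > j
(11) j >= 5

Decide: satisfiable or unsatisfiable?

The assignment m = 6, n = 8, k = 8, j = 5 works:
  constraint 8 holds since n - m = 2.
  constraint 9 holds since j + n = 13.
The rest check out directly.

Satisfiable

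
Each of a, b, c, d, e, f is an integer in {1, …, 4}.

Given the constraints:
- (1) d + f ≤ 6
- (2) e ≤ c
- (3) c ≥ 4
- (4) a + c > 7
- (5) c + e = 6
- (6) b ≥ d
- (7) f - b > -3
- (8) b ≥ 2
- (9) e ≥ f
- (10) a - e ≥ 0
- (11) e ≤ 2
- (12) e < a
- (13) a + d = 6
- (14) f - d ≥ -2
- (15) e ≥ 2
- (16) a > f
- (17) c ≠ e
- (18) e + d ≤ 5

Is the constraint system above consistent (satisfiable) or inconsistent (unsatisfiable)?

Satisfiable

Try a = 4, b = 2, c = 4, d = 2, e = 2, f = 2.
Check constraint 1: d + f = 4; constraint 4: a + c = 8. The remaining constraints are straightforward to verify.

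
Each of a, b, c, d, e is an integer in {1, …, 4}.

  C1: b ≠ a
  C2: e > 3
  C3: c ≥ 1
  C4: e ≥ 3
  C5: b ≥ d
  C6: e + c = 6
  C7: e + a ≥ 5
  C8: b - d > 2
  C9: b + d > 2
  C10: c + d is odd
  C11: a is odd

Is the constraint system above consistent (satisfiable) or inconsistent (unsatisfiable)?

One satisfying assignment is a = 3, b = 4, c = 2, d = 1, e = 4.
For the less obvious constraints — constraint 6: e + c = 6; constraint 7: e + a = 7; constraint 8: b - d = 3 — and the others hold by inspection.

Satisfiable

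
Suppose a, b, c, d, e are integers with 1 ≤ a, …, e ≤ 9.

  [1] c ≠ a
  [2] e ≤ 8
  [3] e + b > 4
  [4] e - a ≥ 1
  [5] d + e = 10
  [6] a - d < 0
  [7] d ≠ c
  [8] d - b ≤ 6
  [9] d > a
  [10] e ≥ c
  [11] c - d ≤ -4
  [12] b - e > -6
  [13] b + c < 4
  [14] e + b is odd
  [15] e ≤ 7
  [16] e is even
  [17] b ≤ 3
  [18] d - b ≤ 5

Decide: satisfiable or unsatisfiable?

The assignment a = 3, b = 1, c = 2, d = 6, e = 4 works:
  constraint 3 holds since e + b = 5.
  constraint 4 holds since e - a = 1.
The rest check out directly.

Satisfiable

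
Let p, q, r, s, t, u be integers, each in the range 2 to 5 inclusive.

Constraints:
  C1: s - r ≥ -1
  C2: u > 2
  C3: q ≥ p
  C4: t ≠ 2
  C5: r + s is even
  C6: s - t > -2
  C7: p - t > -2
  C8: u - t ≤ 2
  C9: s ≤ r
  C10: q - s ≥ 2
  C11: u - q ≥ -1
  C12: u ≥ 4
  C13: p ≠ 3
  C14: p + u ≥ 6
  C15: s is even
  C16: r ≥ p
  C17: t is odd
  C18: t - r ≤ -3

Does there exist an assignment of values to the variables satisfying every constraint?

Unsatisfiable

Constraints 1, 8, 10, 11, and 18 give t − u ≥ -2, u − q ≥ -1, q − s ≥ 2, s − r ≥ -1, r − t ≥ 3.
Adding all 5 inequalities: the left sides telescope to 0, and the right sides sum to (-2) + (-1) + 2 + (-1) + 3 = 1. So 0 ≥ 1, which is false.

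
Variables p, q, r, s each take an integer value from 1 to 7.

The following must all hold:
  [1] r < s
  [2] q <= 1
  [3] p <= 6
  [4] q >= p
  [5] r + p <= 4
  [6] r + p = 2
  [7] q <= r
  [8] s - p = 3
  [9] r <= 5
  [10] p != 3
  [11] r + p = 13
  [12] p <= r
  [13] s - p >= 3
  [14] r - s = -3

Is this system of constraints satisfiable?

From constraint 9: r ≤ 5. From constraint 3: p ≤ 6. Hence r + p ≤ 11. But constraint 11 requires r + p = 13, and 13 > 11. Contradiction.

Unsatisfiable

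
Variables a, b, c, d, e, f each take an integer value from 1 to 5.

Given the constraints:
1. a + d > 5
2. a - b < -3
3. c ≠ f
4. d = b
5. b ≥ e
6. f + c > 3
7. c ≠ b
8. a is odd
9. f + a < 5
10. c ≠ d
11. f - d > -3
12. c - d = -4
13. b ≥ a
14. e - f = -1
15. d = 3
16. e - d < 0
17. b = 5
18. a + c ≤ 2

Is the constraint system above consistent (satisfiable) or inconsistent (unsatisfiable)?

Unsatisfiable

Constraint 15 fixes d = 3 and constraint 17 fixes b = 5, but constraint 4 requires d = b. Since 3 ≠ 5, contradiction.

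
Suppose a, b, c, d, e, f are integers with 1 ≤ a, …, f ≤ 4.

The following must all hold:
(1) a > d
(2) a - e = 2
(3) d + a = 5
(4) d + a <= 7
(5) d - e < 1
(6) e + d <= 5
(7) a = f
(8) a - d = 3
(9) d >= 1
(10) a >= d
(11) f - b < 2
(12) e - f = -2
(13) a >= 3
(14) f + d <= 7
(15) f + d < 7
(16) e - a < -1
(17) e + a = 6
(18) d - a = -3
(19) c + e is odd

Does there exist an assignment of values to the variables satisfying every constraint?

Satisfiable

Try a = 4, b = 3, c = 1, d = 1, e = 2, f = 4.
Check constraint 2: a - e = 2; constraint 3: d + a = 5; constraint 4: d + a = 5. The remaining constraints are straightforward to verify.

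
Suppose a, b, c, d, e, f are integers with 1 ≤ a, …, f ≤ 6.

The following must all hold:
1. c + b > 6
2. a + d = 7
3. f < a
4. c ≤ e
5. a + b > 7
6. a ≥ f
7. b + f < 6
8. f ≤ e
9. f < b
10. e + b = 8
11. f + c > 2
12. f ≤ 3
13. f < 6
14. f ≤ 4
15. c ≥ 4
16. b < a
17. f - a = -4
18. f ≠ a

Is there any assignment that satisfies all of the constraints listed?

Satisfiable

One satisfying assignment is a = 5, b = 4, c = 4, d = 2, e = 4, f = 1.
For the less obvious constraints — constraint 1: c + b = 8; constraint 2: a + d = 7 — and the others hold by inspection.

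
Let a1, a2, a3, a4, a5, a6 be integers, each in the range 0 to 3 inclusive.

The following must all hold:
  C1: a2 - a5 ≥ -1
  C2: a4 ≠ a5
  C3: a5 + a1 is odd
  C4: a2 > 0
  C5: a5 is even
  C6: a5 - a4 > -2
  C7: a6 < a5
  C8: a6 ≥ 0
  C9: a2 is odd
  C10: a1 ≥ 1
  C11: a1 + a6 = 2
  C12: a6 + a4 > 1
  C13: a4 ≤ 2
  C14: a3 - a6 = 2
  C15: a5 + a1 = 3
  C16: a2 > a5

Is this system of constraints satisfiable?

Setting (a1, a2, a3, a4, a5, a6) = (1, 3, 3, 1, 2, 1) satisfies everything: constraint 1: a2 - a5 = 1; constraint 6: a5 - a4 = 1; constraint 11: a1 + a6 = 2, and the others follow.

Satisfiable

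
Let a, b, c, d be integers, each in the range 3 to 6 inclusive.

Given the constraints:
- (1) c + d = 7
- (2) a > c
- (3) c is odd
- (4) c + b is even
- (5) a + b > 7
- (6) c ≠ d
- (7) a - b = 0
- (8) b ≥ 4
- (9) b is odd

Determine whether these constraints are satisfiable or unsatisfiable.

Satisfiable

Try a = 5, b = 5, c = 3, d = 4.
Check constraint 1: c + d = 7; constraint 5: a + b = 10. The remaining constraints are straightforward to verify.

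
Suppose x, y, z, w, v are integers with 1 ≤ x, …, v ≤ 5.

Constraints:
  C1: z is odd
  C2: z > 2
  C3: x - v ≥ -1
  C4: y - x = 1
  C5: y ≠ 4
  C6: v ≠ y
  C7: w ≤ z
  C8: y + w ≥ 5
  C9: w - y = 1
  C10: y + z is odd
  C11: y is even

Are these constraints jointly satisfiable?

One satisfying assignment is x = 1, y = 2, z = 3, w = 3, v = 1.
For the less obvious constraints — constraint 3: x - v = 0; constraint 4: y - x = 1; constraint 8: y + w = 5 — and the others hold by inspection.

Satisfiable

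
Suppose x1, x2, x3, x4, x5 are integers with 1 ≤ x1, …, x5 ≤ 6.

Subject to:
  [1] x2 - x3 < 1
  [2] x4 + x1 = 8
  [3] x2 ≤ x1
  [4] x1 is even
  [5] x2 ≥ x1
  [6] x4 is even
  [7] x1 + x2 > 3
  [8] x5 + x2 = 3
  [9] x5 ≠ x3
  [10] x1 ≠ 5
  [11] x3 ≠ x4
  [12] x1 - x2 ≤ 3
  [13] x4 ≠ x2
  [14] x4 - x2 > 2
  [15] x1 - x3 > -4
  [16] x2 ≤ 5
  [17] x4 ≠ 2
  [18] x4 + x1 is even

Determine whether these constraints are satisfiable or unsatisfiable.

Satisfiable

One satisfying assignment is x1 = 2, x2 = 2, x3 = 3, x4 = 6, x5 = 1.
For the less obvious constraints — constraint 1: x2 - x3 = -1; constraint 2: x4 + x1 = 8 — and the others hold by inspection.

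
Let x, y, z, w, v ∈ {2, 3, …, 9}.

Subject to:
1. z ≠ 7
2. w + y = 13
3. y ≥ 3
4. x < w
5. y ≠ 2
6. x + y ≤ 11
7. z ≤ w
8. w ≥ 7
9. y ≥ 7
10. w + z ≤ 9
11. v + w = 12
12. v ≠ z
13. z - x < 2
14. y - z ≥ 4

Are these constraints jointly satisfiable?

Unsatisfiable

From constraint 8: w ≥ 7. From constraint 9: y ≥ 7. Hence w + y ≥ 14. But constraint 2 requires w + y = 13, and 13 < 14. Contradiction.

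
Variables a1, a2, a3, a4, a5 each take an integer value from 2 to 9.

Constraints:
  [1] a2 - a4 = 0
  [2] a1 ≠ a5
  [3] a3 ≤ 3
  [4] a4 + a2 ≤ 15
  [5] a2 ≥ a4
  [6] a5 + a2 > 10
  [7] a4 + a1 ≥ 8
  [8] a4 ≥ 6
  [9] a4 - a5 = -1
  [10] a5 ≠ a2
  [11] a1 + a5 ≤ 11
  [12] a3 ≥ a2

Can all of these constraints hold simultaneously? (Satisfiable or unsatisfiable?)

Unsatisfiable

From constraints 5 and 8: a2 ≥ a4 and a4 ≥ 6, so a2 ≥ 6. From constraints 3 and 12: a2 ≤ a3 and a3 ≤ 3, so a2 ≤ 3. But 3 < 6, so no value of a2 works.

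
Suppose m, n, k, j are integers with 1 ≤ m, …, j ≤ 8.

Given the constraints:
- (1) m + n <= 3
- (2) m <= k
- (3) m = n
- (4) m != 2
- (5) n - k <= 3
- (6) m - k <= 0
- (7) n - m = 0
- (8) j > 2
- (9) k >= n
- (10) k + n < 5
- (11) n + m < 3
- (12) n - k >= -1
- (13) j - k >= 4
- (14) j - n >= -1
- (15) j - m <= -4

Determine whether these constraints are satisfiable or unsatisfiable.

Unsatisfiable

Constraints 6, 12, 14, and 15 give k − m ≥ 0, m − j ≥ 4, j − n ≥ -1, n − k ≥ -1.
Adding all 4 inequalities: the left sides telescope to 0, and the right sides sum to 0 + 4 + (-1) + (-1) = 2. So 0 ≥ 2, which is false.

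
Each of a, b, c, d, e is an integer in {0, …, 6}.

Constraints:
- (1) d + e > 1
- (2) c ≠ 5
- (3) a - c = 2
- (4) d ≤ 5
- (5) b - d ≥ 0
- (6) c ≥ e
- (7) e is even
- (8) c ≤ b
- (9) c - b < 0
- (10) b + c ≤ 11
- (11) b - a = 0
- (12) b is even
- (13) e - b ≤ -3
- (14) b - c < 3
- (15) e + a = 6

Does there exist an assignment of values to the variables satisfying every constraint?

One satisfying assignment is a = 6, b = 6, c = 4, d = 4, e = 0.
For the less obvious constraints — constraint 1: d + e = 4; constraint 3: a - c = 2 — and the others hold by inspection.

Satisfiable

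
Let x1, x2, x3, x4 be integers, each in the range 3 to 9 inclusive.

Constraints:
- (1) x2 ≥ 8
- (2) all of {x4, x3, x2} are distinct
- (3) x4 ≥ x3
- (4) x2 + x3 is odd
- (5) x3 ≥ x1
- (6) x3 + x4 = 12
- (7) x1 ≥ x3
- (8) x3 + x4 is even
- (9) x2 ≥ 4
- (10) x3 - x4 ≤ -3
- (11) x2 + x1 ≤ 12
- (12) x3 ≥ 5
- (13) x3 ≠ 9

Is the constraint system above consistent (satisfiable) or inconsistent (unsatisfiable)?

From constraint 1: x2 ≥ 8. From constraints 7 and 12: x1 ≥ x3 ≥ 5. Hence x2 + x1 ≥ 13. But constraint 11 requires x2 + x1 ≤ 12, and 12 < 13. Contradiction.

Unsatisfiable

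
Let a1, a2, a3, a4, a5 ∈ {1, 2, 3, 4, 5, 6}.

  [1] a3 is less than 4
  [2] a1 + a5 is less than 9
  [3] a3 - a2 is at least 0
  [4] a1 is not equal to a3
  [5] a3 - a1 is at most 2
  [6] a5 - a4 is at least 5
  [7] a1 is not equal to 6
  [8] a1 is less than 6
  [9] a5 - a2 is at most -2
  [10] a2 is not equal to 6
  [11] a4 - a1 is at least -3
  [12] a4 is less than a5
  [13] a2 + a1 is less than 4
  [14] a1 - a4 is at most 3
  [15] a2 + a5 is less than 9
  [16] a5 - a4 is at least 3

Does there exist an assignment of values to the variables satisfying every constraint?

Constraints 3, 5, 6, 9, and 14 give a4 − a1 ≥ -3, a1 − a3 ≥ -2, a3 − a2 ≥ 0, a2 − a5 ≥ 2, a5 − a4 ≥ 5.
Adding all 5 inequalities: the left sides telescope to 0, and the right sides sum to (-3) + (-2) + 0 + 2 + 5 = 2. So 0 ≥ 2, which is false.

Unsatisfiable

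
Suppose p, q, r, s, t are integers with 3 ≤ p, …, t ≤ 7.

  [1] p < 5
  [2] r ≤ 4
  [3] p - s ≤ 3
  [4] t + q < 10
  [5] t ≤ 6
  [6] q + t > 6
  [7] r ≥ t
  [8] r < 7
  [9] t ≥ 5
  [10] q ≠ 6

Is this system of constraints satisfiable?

Unsatisfiable

From constraints 7 and 9: r ≥ t and t ≥ 5, so r ≥ 5. From constraint 2: r ≤ 4. But 4 < 5, so no value of r works.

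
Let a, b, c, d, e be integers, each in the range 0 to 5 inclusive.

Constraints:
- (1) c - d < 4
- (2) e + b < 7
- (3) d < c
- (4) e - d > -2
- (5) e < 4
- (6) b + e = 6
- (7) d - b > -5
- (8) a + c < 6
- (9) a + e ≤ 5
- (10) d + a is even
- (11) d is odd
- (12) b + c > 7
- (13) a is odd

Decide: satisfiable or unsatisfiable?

Satisfiable

Try a = 1, b = 4, c = 4, d = 1, e = 2.
Check constraint 1: c - d = 3; constraint 2: e + b = 6; constraint 4: e - d = 1. The remaining constraints are straightforward to verify.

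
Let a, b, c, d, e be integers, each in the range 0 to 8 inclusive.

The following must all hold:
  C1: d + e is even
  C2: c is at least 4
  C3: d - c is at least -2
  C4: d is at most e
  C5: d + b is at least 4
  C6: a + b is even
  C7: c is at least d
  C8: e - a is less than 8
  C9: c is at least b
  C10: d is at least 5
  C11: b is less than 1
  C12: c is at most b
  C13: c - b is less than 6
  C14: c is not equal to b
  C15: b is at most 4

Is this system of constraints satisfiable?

Unsatisfiable

From constraints 7 and 10: c ≥ d and d ≥ 5, so c ≥ 5. From constraints 12 and 15: c ≤ b and b ≤ 4, so c ≤ 4. But 4 < 5, so no value of c works.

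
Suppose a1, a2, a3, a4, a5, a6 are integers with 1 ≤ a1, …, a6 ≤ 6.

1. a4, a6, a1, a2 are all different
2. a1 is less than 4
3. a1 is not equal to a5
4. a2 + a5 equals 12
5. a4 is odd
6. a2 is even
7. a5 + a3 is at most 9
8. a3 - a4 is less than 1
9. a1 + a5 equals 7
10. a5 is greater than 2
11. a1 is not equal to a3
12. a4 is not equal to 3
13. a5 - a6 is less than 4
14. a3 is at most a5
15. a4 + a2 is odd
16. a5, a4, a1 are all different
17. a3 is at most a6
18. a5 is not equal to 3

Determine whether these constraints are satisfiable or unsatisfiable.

Satisfiable

Take a1 = 1, a2 = 6, a3 = 3, a4 = 5, a5 = 6, a6 = 3. Then constraint 4: a2 + a5 = 12; constraint 7: a5 + a3 = 9; constraint 8: a3 - a4 = -2, and every other listed constraint is also met.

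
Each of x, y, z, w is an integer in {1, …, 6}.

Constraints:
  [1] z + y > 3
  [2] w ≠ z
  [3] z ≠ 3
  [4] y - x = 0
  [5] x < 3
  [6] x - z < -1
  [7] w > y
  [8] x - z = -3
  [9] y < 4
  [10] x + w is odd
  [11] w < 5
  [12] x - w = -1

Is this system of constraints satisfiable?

Satisfiable

Take x = 1, y = 1, z = 4, w = 2. Then constraint 1: z + y = 5; constraint 4: y - x = 0, and every other listed constraint is also met.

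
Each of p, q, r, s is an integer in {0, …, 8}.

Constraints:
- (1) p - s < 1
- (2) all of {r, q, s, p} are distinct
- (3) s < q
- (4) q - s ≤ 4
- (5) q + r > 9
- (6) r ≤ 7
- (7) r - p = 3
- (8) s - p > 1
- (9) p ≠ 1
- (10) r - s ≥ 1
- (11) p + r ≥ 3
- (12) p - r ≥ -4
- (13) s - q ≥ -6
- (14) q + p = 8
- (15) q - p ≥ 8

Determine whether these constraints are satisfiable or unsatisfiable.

Constraints 4, 10, 12, and 15 give p − r ≥ -4, r − s ≥ 1, s − q ≥ -4, q − p ≥ 8.
Adding all 4 inequalities: the left sides telescope to 0, and the right sides sum to (-4) + 1 + (-4) + 8 = 1. So 0 ≥ 1, which is false.

Unsatisfiable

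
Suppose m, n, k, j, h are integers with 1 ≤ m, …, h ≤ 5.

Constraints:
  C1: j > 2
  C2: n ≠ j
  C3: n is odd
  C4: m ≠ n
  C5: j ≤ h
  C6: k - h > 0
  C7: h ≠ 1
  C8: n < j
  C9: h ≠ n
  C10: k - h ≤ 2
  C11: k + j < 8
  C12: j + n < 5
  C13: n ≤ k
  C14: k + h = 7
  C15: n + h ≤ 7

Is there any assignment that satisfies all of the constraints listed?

One satisfying assignment is m = 2, n = 1, k = 4, j = 3, h = 3.
For the less obvious constraints — constraint 6: k - h = 1; constraint 10: k - h = 1 — and the others hold by inspection.

Satisfiable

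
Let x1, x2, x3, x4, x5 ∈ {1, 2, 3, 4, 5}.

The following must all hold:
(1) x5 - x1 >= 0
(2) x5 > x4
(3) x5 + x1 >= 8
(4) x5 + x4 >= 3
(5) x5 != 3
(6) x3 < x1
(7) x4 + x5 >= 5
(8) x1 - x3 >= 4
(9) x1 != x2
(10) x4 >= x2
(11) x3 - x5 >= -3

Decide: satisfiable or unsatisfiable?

Unsatisfiable

Constraints 1, 8, and 11 give x3 − x5 ≥ -3, x5 − x1 ≥ 0, x1 − x3 ≥ 4.
Adding all 3 inequalities: the left sides telescope to 0, and the right sides sum to (-3) + 0 + 4 = 1. So 0 ≥ 1, which is false.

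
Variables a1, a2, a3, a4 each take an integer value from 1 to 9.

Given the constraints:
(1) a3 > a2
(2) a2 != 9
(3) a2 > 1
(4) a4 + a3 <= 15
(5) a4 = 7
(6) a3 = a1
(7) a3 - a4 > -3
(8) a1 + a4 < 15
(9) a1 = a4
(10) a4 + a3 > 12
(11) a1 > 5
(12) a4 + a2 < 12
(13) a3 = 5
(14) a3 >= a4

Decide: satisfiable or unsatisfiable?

Constraint 13 fixes a3 = 5 and constraint 5 fixes a4 = 7. Constraints 6 and 9 give a3 = a1 = a4, so a3 = a4. But 5 ≠ 7 — contradiction.

Unsatisfiable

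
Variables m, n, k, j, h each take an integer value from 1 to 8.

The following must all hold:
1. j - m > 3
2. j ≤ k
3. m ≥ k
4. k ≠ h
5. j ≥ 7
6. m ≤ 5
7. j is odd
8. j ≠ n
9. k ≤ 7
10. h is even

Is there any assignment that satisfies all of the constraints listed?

From constraints 2 and 5: k ≥ j and j ≥ 7, so k ≥ 7. From constraints 3 and 6: k ≤ m and m ≤ 5, so k ≤ 5. But 5 < 7, so no value of k works.

Unsatisfiable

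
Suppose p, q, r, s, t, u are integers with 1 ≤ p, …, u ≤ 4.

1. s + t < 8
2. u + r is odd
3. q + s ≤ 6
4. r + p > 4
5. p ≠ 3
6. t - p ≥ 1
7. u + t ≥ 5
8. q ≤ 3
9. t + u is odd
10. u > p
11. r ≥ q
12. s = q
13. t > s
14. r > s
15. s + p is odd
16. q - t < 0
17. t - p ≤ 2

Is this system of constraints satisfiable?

Try p = 2, q = 3, r = 4, s = 3, t = 4, u = 3.
Check constraint 1: s + t = 7; constraint 3: q + s = 6. The remaining constraints are straightforward to verify.

Satisfiable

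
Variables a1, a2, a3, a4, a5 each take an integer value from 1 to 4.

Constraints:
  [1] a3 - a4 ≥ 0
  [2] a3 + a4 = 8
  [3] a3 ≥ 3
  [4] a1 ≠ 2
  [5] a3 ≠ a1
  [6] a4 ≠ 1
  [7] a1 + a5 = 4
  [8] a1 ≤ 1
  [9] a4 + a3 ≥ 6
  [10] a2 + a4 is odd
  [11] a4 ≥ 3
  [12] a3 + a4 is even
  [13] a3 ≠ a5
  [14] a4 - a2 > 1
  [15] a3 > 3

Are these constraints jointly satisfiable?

Satisfiable

Take a1 = 1, a2 = 1, a3 = 4, a4 = 4, a5 = 3. Then constraint 1: a3 - a4 = 0; constraint 2: a3 + a4 = 8, and every other listed constraint is also met.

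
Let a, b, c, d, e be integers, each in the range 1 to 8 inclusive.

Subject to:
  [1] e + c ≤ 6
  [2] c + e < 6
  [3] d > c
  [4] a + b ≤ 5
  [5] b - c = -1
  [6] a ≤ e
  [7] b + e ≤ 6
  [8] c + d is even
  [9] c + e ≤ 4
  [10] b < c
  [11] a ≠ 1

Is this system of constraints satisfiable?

Take a = 2, b = 1, c = 2, d = 8, e = 2. Then constraint 1: e + c = 4; constraint 2: c + e = 4, and every other listed constraint is also met.

Satisfiable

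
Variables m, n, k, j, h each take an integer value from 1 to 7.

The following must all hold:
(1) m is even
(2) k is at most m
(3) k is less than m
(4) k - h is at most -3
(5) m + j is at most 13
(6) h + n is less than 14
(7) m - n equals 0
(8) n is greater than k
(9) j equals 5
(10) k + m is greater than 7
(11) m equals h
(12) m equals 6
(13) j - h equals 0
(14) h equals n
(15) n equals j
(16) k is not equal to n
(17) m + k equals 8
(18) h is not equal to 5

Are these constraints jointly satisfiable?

Constraint 12 fixes m = 6 and constraint 9 fixes j = 5. Constraints 11, 14, and 15 give m = h = n = j, so m = j. But 6 ≠ 5 — contradiction.

Unsatisfiable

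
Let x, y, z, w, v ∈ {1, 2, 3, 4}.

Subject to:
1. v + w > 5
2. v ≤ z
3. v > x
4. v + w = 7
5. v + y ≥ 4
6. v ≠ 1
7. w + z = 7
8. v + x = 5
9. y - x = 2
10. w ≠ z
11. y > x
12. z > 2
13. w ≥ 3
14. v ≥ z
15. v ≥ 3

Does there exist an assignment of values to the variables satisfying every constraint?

Take x = 2, y = 4, z = 3, w = 4, v = 3. Then constraint 1: v + w = 7; constraint 4: v + w = 7; constraint 5: v + y = 7, and every other listed constraint is also met.

Satisfiable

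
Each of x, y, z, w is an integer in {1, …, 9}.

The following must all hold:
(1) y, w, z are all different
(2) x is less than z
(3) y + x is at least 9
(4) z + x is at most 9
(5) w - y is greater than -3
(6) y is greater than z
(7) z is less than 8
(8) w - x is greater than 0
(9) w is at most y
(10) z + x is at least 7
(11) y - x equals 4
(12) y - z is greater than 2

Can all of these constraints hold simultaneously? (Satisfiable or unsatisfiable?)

The assignment x = 4, y = 8, z = 5, w = 6 works:
  constraint 3 holds since y + x = 12.
  constraint 4 holds since z + x = 9.
The rest check out directly.

Satisfiable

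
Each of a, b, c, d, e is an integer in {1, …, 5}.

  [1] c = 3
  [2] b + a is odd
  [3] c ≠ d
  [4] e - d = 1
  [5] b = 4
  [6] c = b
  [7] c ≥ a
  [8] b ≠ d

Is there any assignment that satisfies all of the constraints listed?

Constraint 1 fixes c = 3 and constraint 5 fixes b = 4, but constraint 6 requires c = b. Since 3 ≠ 4, contradiction.

Unsatisfiable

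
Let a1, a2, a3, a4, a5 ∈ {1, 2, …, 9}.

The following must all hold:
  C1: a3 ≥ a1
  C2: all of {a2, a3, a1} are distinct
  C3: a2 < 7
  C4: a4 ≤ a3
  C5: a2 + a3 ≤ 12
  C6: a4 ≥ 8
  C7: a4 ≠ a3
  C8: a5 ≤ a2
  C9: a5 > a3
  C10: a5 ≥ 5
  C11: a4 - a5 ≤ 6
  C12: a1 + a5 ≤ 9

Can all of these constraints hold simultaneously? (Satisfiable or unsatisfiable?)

From constraints 8 and 10: a2 ≥ a5 ≥ 5. From constraints 4 and 6: a3 ≥ a4 ≥ 8. Hence a2 + a3 ≥ 13. But constraint 5 requires a2 + a3 ≤ 12, and 12 < 13. Contradiction.

Unsatisfiable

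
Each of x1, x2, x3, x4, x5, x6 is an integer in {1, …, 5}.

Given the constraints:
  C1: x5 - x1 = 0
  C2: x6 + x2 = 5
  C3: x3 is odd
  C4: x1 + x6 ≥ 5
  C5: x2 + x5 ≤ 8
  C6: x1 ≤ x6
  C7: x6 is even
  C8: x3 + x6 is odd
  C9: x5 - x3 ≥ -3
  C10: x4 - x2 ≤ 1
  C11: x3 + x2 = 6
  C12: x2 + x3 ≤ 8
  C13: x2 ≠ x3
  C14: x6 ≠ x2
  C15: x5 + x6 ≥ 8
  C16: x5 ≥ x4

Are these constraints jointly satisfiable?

Try x1 = 4, x2 = 1, x3 = 5, x4 = 2, x5 = 4, x6 = 4.
Check constraint 1: x5 - x1 = 0; constraint 2: x6 + x2 = 5. The remaining constraints are straightforward to verify.

Satisfiable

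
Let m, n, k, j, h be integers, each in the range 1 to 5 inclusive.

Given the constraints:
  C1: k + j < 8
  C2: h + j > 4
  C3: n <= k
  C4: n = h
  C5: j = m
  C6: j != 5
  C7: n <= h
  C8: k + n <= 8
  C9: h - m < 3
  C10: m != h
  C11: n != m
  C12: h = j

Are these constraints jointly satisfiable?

From constraints 4, 5, and 12, n = h = j = m, so n = m. But constraint 11 says n ≠ m. Contradiction.

Unsatisfiable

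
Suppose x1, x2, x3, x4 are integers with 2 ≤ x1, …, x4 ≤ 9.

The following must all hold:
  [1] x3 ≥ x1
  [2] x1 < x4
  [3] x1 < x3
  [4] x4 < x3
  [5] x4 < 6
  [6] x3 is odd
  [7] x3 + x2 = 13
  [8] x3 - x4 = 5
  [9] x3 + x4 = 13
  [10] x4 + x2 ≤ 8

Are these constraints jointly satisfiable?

Take x1 = 2, x2 = 4, x3 = 9, x4 = 4. Then constraint 7: x3 + x2 = 13; constraint 8: x3 - x4 = 5, and every other listed constraint is also met.

Satisfiable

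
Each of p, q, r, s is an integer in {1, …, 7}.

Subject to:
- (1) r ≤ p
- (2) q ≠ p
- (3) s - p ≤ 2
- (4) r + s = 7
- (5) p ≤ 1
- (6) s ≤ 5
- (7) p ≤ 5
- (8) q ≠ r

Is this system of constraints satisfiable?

Unsatisfiable

From constraints 1 and 5: r ≤ p ≤ 1. From constraint 6: s ≤ 5. Hence r + s ≤ 6. But constraint 4 requires r + s = 7, and 7 > 6. Contradiction.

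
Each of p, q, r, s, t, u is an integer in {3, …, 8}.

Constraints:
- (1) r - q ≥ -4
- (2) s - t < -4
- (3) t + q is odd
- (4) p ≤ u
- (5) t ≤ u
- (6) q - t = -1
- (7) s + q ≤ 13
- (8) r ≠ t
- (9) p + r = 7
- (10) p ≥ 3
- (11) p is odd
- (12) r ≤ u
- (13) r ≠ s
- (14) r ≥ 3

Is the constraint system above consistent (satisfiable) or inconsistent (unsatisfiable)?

Satisfiable

One satisfying assignment is p = 3, q = 7, r = 4, s = 3, t = 8, u = 8.
For the less obvious constraints — constraint 1: r - q = -3; constraint 2: s - t = -5 — and the others hold by inspection.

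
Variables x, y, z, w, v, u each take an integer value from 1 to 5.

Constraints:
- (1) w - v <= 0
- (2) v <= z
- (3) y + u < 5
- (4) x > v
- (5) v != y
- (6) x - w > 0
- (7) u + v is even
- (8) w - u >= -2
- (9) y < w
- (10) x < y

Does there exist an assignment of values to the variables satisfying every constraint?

Unsatisfiable

Constraints 1, 4, 9, and 10 give y < w, w ≤ v, v < x, x < y. Chaining: y < w ≤ v < x < y, which forces y < y — impossible.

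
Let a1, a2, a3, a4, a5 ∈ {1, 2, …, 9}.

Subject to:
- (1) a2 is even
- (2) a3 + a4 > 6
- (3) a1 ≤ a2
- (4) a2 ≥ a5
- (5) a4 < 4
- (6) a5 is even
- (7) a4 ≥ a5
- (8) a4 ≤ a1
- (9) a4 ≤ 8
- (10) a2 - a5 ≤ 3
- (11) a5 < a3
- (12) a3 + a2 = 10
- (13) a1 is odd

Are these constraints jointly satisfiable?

Satisfiable

Try a1 = 3, a2 = 4, a3 = 6, a4 = 2, a5 = 2.
Check constraint 2: a3 + a4 = 8; constraint 10: a2 - a5 = 2. The remaining constraints are straightforward to verify.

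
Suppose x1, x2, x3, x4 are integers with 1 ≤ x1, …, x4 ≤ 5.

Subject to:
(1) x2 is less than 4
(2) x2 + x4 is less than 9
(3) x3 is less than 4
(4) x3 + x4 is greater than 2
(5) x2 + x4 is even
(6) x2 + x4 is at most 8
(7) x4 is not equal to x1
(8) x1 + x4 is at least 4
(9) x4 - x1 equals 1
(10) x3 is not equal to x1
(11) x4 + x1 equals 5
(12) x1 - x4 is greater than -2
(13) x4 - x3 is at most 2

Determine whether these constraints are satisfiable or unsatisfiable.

Satisfiable

Try x1 = 2, x2 = 3, x3 = 1, x4 = 3.
Check constraint 2: x2 + x4 = 6; constraint 4: x3 + x4 = 4; constraint 6: x2 + x4 = 6. The remaining constraints are straightforward to verify.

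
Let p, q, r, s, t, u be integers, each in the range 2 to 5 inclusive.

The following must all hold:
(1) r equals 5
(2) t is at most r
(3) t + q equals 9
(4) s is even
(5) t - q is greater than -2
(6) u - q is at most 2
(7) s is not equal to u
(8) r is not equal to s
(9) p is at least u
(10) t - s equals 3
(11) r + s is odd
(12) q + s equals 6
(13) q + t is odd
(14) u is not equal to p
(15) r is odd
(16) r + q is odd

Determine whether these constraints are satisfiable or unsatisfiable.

Try p = 4, q = 4, r = 5, s = 2, t = 5, u = 3.
Check constraint 3: t + q = 9; constraint 5: t - q = 1; constraint 6: u - q = -1. The remaining constraints are straightforward to verify.

Satisfiable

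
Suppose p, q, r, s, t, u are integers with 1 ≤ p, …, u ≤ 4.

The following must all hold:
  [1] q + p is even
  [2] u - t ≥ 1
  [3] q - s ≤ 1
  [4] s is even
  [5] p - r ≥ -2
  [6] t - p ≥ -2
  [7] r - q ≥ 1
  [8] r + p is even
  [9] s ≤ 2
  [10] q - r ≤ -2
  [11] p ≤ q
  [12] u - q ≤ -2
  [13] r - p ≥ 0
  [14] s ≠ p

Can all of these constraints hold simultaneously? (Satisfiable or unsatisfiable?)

Unsatisfiable

Constraints 2, 5, 6, 10, and 12 give u − t ≥ 1, t − p ≥ -2, p − r ≥ -2, r − q ≥ 2, q − u ≥ 2.
Adding all 5 inequalities: the left sides telescope to 0, and the right sides sum to 1 + (-2) + (-2) + 2 + 2 = 1. So 0 ≥ 1, which is false.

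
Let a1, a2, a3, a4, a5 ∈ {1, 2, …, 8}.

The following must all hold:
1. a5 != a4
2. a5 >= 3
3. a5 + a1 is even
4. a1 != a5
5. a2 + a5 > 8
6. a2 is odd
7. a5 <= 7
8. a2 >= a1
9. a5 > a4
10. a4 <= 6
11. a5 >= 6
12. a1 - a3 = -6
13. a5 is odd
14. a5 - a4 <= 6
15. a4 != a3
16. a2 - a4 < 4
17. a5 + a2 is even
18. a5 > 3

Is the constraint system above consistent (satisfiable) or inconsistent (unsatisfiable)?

Satisfiable

The assignment a1 = 1, a2 = 3, a3 = 7, a4 = 1, a5 = 7 works:
  constraint 5 holds since a2 + a5 = 10.
  constraint 12 holds since a1 - a3 = -6.
The rest check out directly.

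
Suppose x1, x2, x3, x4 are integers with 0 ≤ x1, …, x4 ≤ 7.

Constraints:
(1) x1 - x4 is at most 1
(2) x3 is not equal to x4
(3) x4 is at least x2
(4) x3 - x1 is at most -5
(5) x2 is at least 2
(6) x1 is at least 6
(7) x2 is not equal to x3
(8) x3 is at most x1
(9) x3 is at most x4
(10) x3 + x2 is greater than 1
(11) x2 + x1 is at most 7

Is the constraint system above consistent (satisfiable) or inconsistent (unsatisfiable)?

Unsatisfiable

From constraint 5: x2 ≥ 2. From constraint 6: x1 ≥ 6. Hence x2 + x1 ≥ 8. But constraint 11 requires x2 + x1 ≤ 7, and 7 < 8. Contradiction.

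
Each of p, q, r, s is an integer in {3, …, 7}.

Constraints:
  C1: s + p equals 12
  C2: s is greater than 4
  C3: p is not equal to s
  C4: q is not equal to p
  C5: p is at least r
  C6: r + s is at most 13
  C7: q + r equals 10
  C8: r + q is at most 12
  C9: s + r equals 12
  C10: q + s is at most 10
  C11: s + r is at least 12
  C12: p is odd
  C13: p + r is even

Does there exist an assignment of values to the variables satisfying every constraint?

Satisfiable

Try p = 7, q = 3, r = 7, s = 5.
Check constraint 1: s + p = 12; constraint 6: r + s = 12; constraint 7: q + r = 10. The remaining constraints are straightforward to verify.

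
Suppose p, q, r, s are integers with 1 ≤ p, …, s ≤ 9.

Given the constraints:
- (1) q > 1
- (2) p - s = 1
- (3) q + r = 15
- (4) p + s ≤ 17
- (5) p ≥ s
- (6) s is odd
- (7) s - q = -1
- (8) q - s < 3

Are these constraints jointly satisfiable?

Satisfiable

One satisfying assignment is p = 8, q = 8, r = 7, s = 7.
For the less obvious constraints — constraint 2: p - s = 1; constraint 3: q + r = 15; constraint 4: p + s = 15 — and the others hold by inspection.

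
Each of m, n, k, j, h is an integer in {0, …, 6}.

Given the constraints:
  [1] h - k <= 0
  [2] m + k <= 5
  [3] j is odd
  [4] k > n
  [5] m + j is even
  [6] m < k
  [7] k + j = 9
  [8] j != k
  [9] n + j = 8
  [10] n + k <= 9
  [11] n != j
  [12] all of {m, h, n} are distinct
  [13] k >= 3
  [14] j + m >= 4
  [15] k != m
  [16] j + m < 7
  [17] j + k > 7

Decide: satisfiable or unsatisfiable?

Satisfiable

Try m = 1, n = 3, k = 4, j = 5, h = 2.
Check constraint 1: h - k = -2; constraint 2: m + k = 5; constraint 7: k + j = 9. The remaining constraints are straightforward to verify.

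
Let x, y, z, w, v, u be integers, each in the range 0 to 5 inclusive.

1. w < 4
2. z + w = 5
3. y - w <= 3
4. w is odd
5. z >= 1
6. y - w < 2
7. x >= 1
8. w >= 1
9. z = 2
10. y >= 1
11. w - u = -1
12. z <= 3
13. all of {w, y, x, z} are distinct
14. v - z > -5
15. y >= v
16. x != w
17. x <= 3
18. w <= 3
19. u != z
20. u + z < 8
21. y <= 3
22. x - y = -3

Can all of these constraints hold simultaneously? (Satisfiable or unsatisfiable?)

Unsatisfiable

Constraints 5, 7, 8, 10, 12, 17, 18, and 21 confine each of w, y, x, z to the 3 values {1, …, 3}.
Constraint 13 requires all 4 of them to be distinct, but only 3 values are available — impossible by the pigeonhole principle.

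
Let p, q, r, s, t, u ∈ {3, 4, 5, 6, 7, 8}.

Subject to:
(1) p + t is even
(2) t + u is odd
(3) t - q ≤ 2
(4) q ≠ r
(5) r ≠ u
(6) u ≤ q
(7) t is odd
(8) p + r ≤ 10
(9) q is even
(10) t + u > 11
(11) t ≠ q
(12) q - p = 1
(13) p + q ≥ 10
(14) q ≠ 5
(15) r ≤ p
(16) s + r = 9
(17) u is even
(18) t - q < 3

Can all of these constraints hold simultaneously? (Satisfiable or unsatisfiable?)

Take p = 5, q = 6, r = 3, s = 6, t = 7, u = 6. Then constraint 3: t - q = 1; constraint 8: p + r = 8; constraint 10: t + u = 13, and every other listed constraint is also met.

Satisfiable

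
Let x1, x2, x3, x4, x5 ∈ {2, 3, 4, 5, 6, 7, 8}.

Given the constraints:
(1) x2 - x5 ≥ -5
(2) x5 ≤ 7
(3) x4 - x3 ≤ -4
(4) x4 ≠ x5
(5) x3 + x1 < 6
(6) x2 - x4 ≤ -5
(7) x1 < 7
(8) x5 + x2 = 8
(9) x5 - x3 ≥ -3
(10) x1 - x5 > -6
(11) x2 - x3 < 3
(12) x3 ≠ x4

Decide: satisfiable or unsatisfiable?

Constraints 1, 3, 6, and 9 give x5 − x3 ≥ -3, x3 − x4 ≥ 4, x4 − x2 ≥ 5, x2 − x5 ≥ -5.
Adding all 4 inequalities: the left sides telescope to 0, and the right sides sum to (-3) + 4 + 5 + (-5) = 1. So 0 ≥ 1, which is false.

Unsatisfiable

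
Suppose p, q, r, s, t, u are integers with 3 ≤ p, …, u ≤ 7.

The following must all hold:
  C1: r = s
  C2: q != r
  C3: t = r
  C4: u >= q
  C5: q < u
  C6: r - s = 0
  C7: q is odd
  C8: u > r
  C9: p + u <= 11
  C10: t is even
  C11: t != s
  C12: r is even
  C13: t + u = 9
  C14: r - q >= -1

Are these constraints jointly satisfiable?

From constraints 1 and 3, t = r = s, so t = s. But constraint 11 says t ≠ s. Contradiction.

Unsatisfiable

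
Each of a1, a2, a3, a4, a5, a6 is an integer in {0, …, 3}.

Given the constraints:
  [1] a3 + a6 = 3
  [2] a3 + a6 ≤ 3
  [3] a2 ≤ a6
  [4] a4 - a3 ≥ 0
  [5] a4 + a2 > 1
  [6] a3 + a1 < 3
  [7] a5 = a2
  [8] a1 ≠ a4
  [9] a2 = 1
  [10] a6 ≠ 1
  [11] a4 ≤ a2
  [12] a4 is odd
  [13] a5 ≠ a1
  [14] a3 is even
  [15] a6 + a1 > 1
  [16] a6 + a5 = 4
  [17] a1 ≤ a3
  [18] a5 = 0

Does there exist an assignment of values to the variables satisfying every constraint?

Unsatisfiable

Constraint 18 fixes a5 = 0 and constraint 9 fixes a2 = 1, but constraint 7 requires a5 = a2. Since 0 ≠ 1, contradiction.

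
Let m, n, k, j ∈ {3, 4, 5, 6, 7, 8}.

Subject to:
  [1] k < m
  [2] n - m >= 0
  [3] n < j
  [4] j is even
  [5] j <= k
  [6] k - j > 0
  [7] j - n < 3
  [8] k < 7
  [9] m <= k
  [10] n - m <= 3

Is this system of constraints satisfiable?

Constraints 1, 2, 3, and 5 give j ≤ k, k < m, m ≤ n, n < j. Chaining: j ≤ k < m ≤ n < j, which forces j < j — impossible.

Unsatisfiable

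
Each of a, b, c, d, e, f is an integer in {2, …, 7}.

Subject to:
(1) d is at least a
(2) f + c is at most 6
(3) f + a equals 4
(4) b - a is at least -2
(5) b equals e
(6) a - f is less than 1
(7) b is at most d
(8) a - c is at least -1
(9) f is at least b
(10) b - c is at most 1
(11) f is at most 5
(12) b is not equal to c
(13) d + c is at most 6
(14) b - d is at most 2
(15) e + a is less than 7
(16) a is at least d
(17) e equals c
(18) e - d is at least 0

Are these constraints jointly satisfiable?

Unsatisfiable

From constraints 5 and 17, b = e = c, so b = c. But constraint 12 says b ≠ c. Contradiction.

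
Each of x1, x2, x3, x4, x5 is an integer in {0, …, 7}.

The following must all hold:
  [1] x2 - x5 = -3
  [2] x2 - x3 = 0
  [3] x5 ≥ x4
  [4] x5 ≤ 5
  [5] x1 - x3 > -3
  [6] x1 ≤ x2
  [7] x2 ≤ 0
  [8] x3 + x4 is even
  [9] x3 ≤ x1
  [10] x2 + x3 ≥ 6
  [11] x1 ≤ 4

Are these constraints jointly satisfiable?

Unsatisfiable

From constraint 7: x2 ≤ 0. From constraints 9 and 11: x3 ≤ x1 ≤ 4. Hence x2 + x3 ≤ 4. But constraint 10 requires x2 + x3 ≥ 6, and 6 > 4. Contradiction.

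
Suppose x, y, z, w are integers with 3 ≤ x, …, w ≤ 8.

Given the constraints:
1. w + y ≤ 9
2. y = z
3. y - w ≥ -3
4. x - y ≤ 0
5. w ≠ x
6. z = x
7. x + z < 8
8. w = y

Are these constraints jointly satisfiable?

From constraints 2, 6, and 8, w = y = z = x, so w = x. But constraint 5 says w ≠ x. Contradiction.

Unsatisfiable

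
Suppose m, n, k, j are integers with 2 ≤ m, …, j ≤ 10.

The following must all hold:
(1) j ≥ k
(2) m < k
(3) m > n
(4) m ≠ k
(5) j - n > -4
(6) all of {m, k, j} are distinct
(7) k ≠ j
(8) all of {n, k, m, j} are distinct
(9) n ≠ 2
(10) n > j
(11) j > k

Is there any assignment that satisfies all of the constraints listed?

Constraints 2, 3, 10, and 11 give n < m, m < k, k < j, j < n. Chaining: n < m < k < j < n, which forces n < n — impossible.

Unsatisfiable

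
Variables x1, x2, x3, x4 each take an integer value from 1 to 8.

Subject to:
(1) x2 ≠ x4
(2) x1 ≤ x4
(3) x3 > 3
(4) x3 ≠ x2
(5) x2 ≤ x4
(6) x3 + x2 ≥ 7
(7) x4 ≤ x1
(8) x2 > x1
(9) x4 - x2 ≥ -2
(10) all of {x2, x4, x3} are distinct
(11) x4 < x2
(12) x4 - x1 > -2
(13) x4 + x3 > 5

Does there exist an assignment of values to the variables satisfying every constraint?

Unsatisfiable

Constraints 5, 7, and 8 give x4 ≤ x1, x1 < x2, x2 ≤ x4. Chaining: x4 ≤ x1 < x2 ≤ x4, which forces x4 < x4 — impossible.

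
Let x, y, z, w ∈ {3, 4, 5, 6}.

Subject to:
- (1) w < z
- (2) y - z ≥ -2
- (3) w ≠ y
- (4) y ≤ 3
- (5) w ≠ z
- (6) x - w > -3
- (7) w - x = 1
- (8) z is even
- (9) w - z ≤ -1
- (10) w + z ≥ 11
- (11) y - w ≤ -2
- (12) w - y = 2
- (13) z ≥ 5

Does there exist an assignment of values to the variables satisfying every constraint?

Unsatisfiable

Constraints 2, 9, and 11 give w − y ≥ 2, y − z ≥ -2, z − w ≥ 1.
Adding all 3 inequalities: the left sides telescope to 0, and the right sides sum to 2 + (-2) + 1 = 1. So 0 ≥ 1, which is false.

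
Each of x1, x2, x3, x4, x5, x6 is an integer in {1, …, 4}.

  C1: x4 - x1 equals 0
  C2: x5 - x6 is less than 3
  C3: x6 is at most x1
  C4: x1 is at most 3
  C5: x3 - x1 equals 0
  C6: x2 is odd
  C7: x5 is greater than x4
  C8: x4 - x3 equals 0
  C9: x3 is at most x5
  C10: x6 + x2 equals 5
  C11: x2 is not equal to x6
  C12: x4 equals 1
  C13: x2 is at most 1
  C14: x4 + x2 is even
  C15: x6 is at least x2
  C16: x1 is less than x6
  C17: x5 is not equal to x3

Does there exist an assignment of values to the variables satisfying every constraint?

Unsatisfiable

From constraints 3 and 4: x6 ≤ x1 ≤ 3. From constraint 13: x2 ≤ 1. Hence x6 + x2 ≤ 4. But constraint 10 requires x6 + x2 = 5, and 5 > 4. Contradiction.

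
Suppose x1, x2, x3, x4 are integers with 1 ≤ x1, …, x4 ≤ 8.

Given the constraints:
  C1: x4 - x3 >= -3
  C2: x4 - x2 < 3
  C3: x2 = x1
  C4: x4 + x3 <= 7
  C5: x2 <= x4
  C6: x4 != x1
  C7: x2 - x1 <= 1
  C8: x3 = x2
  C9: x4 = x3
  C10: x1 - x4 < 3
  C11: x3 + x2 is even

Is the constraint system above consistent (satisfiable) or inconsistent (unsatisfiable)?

From constraints 3, 8, and 9, x4 = x3 = x2 = x1, so x4 = x1. But constraint 6 says x4 ≠ x1. Contradiction.

Unsatisfiable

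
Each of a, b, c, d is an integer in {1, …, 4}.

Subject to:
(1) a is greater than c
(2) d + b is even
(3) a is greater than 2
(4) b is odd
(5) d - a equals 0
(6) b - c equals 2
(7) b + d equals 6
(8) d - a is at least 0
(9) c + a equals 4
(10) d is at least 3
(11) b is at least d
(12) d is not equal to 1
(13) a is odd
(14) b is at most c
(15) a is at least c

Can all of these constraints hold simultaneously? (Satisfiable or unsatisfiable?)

Constraints 1, 8, 11, and 14 give a ≤ d, d ≤ b, b ≤ c, c < a. Chaining: a ≤ d ≤ b ≤ c < a, which forces a < a — impossible.

Unsatisfiable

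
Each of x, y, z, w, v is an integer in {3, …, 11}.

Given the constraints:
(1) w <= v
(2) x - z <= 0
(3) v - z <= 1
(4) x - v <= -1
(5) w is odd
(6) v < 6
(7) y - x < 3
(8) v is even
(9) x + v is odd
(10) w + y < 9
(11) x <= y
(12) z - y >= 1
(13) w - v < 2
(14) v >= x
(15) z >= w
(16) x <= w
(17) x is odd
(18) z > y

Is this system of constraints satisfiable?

Try x = 3, y = 4, z = 6, w = 3, v = 4.
Check constraint 2: x - z = -3; constraint 3: v - z = -2. The remaining constraints are straightforward to verify.

Satisfiable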